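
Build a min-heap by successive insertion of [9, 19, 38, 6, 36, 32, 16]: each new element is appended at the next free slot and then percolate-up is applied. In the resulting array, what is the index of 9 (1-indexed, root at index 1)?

2

Insert 9:
  append 9 at index 1 → [9] (no swap needed)
Insert 19:
  append 19 at index 2 → [9, 19] (no swap needed)
Insert 38:
  append 38 at index 3 → [9, 19, 38] (no swap needed)
Insert 6:
  append 6 at index 4 → [9, 19, 38, 6]
  6 < parent 19 at index 2, swap → [9, 6, 38, 19]
  6 < parent 9 at index 1, swap → [6, 9, 38, 19]
Insert 36:
  append 36 at index 5 → [6, 9, 38, 19, 36] (no swap needed)
Insert 32:
  append 32 at index 6 → [6, 9, 38, 19, 36, 32]
  32 < parent 38 at index 3, swap → [6, 9, 32, 19, 36, 38]
Insert 16:
  append 16 at index 7 → [6, 9, 32, 19, 36, 38, 16]
  16 < parent 32 at index 3, swap → [6, 9, 16, 19, 36, 38, 32]
resulting array: [6, 9, 16, 19, 36, 38, 32]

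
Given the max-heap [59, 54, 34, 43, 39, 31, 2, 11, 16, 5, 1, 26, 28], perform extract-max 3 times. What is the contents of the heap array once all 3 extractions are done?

[39, 28, 34, 16, 26, 31, 2, 11, 1, 5]

extract-max #1 returns 59:
  remove root 59; move last element 28 to root → [28, 54, 34, 43, 39, 31, 2, 11, 16, 5, 1, 26]
  28 vs larger child 54 at index 1, swap → [54, 28, 34, 43, 39, 31, 2, 11, 16, 5, 1, 26]
  28 vs larger child 43 at index 3, swap → [54, 43, 34, 28, 39, 31, 2, 11, 16, 5, 1, 26]
extract-max #2 returns 54:
  remove root 54; move last element 26 to root → [26, 43, 34, 28, 39, 31, 2, 11, 16, 5, 1]
  26 vs larger child 43 at index 1, swap → [43, 26, 34, 28, 39, 31, 2, 11, 16, 5, 1]
  26 vs larger child 39 at index 4, swap → [43, 39, 34, 28, 26, 31, 2, 11, 16, 5, 1]
extract-max #3 returns 43:
  remove root 43; move last element 1 to root → [1, 39, 34, 28, 26, 31, 2, 11, 16, 5]
  1 vs larger child 39 at index 1, swap → [39, 1, 34, 28, 26, 31, 2, 11, 16, 5]
  1 vs larger child 28 at index 3, swap → [39, 28, 34, 1, 26, 31, 2, 11, 16, 5]
  1 vs larger child 16 at index 8, swap → [39, 28, 34, 16, 26, 31, 2, 11, 1, 5]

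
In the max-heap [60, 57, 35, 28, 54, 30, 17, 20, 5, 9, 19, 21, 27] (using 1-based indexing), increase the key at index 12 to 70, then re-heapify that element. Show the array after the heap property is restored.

set index 12 from 21 to 70 → [60, 57, 35, 28, 54, 30, 17, 20, 5, 9, 19, 70, 27]
70 > parent 30 at index 6, swap → [60, 57, 35, 28, 54, 70, 17, 20, 5, 9, 19, 30, 27]
70 > parent 35 at index 3, swap → [60, 57, 70, 28, 54, 35, 17, 20, 5, 9, 19, 30, 27]
70 > parent 60 at index 1, swap → [70, 57, 60, 28, 54, 35, 17, 20, 5, 9, 19, 30, 27]

[70, 57, 60, 28, 54, 35, 17, 20, 5, 9, 19, 30, 27]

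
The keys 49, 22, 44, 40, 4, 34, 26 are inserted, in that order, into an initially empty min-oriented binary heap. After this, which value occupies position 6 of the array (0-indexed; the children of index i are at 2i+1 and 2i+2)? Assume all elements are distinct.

34

Insert 49:
  append 49 at index 0 → [49] (no swap needed)
Insert 22:
  append 22 at index 1 → [49, 22]
  22 < parent 49 at index 0, swap → [22, 49]
Insert 44:
  append 44 at index 2 → [22, 49, 44] (no swap needed)
Insert 40:
  append 40 at index 3 → [22, 49, 44, 40]
  40 < parent 49 at index 1, swap → [22, 40, 44, 49]
Insert 4:
  append 4 at index 4 → [22, 40, 44, 49, 4]
  4 < parent 40 at index 1, swap → [22, 4, 44, 49, 40]
  4 < parent 22 at index 0, swap → [4, 22, 44, 49, 40]
Insert 34:
  append 34 at index 5 → [4, 22, 44, 49, 40, 34]
  34 < parent 44 at index 2, swap → [4, 22, 34, 49, 40, 44]
Insert 26:
  append 26 at index 6 → [4, 22, 34, 49, 40, 44, 26]
  26 < parent 34 at index 2, swap → [4, 22, 26, 49, 40, 44, 34]
resulting array: [4, 22, 26, 49, 40, 44, 34]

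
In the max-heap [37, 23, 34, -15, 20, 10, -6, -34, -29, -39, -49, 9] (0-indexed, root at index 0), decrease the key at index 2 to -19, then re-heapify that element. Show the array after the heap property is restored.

set index 2 from 34 to -19 → [37, 23, -19, -15, 20, 10, -6, -34, -29, -39, -49, 9]
-19 vs larger child 10 at index 5, swap → [37, 23, 10, -15, 20, -19, -6, -34, -29, -39, -49, 9]
-19 vs only child 9 at index 11, swap → [37, 23, 10, -15, 20, 9, -6, -34, -29, -39, -49, -19]

[37, 23, 10, -15, 20, 9, -6, -34, -29, -39, -49, -19]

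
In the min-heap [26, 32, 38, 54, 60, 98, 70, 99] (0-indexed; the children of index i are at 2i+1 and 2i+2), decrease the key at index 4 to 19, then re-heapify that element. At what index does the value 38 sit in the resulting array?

2

set index 4 from 60 to 19 → [26, 32, 38, 54, 19, 98, 70, 99]
19 < parent 32 at index 1, swap → [26, 19, 38, 54, 32, 98, 70, 99]
19 < parent 26 at index 0, swap → [19, 26, 38, 54, 32, 98, 70, 99]
resulting array: [19, 26, 38, 54, 32, 98, 70, 99]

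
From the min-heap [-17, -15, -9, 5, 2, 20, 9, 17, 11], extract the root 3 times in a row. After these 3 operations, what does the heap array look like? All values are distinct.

extract-min #1 returns -17:
  remove root -17; move last element 11 to root → [11, -15, -9, 5, 2, 20, 9, 17]
  11 vs smaller child -15 at index 1, swap → [-15, 11, -9, 5, 2, 20, 9, 17]
  11 vs smaller child 2 at index 4, swap → [-15, 2, -9, 5, 11, 20, 9, 17]
extract-min #2 returns -15:
  remove root -15; move last element 17 to root → [17, 2, -9, 5, 11, 20, 9]
  17 vs smaller child -9 at index 2, swap → [-9, 2, 17, 5, 11, 20, 9]
  17 vs smaller child 9 at index 6, swap → [-9, 2, 9, 5, 11, 20, 17]
extract-min #3 returns -9:
  remove root -9; move last element 17 to root → [17, 2, 9, 5, 11, 20]
  17 vs smaller child 2 at index 1, swap → [2, 17, 9, 5, 11, 20]
  17 vs smaller child 5 at index 3, swap → [2, 5, 9, 17, 11, 20]

[2, 5, 9, 17, 11, 20]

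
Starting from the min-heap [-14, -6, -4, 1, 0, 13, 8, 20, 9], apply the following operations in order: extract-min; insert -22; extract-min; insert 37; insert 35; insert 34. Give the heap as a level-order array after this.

[-6, 0, -4, 1, 9, 13, 8, 20, 37, 35, 34]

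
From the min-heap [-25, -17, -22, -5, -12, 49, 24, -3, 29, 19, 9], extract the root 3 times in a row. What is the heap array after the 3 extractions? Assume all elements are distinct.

[-12, -5, 9, -3, 19, 49, 24, 29]

extract-min #1 returns -25:
  remove root -25; move last element 9 to root → [9, -17, -22, -5, -12, 49, 24, -3, 29, 19]
  9 vs smaller child -22 at index 2, swap → [-22, -17, 9, -5, -12, 49, 24, -3, 29, 19]
extract-min #2 returns -22:
  remove root -22; move last element 19 to root → [19, -17, 9, -5, -12, 49, 24, -3, 29]
  19 vs smaller child -17 at index 1, swap → [-17, 19, 9, -5, -12, 49, 24, -3, 29]
  19 vs smaller child -12 at index 4, swap → [-17, -12, 9, -5, 19, 49, 24, -3, 29]
extract-min #3 returns -17:
  remove root -17; move last element 29 to root → [29, -12, 9, -5, 19, 49, 24, -3]
  29 vs smaller child -12 at index 1, swap → [-12, 29, 9, -5, 19, 49, 24, -3]
  29 vs smaller child -5 at index 3, swap → [-12, -5, 9, 29, 19, 49, 24, -3]
  29 vs only child -3 at index 7, swap → [-12, -5, 9, -3, 19, 49, 24, 29]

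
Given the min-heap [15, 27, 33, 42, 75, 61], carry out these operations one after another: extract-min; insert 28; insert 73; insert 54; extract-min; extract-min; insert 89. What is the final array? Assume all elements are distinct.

extract-min → returns 15:
  remove root 15; move last element 61 to root → [61, 27, 33, 42, 75]
  61 vs smaller child 27 at index 1, swap → [27, 61, 33, 42, 75]
  61 vs smaller child 42 at index 3, swap → [27, 42, 33, 61, 75]
insert 28:
  append 28 at index 5 → [27, 42, 33, 61, 75, 28]
  28 < parent 33 at index 2, swap → [27, 42, 28, 61, 75, 33]
insert 73:
  append 73 at index 6 → [27, 42, 28, 61, 75, 33, 73] (no swap needed)
insert 54:
  append 54 at index 7 → [27, 42, 28, 61, 75, 33, 73, 54]
  54 < parent 61 at index 3, swap → [27, 42, 28, 54, 75, 33, 73, 61]
extract-min → returns 27:
  remove root 27; move last element 61 to root → [61, 42, 28, 54, 75, 33, 73]
  61 vs smaller child 28 at index 2, swap → [28, 42, 61, 54, 75, 33, 73]
  61 vs smaller child 33 at index 5, swap → [28, 42, 33, 54, 75, 61, 73]
extract-min → returns 28:
  remove root 28; move last element 73 to root → [73, 42, 33, 54, 75, 61]
  73 vs smaller child 33 at index 2, swap → [33, 42, 73, 54, 75, 61]
  73 vs only child 61 at index 5, swap → [33, 42, 61, 54, 75, 73]
insert 89:
  append 89 at index 6 → [33, 42, 61, 54, 75, 73, 89] (no swap needed)

[33, 42, 61, 54, 75, 73, 89]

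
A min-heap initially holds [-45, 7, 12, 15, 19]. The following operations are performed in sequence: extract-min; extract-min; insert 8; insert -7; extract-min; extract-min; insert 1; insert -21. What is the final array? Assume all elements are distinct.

extract-min → returns -45:
  remove root -45; move last element 19 to root → [19, 7, 12, 15]
  19 vs smaller child 7 at index 1, swap → [7, 19, 12, 15]
  19 vs only child 15 at index 3, swap → [7, 15, 12, 19]
extract-min → returns 7:
  remove root 7; move last element 19 to root → [19, 15, 12]
  19 vs smaller child 12 at index 2, swap → [12, 15, 19]
insert 8:
  append 8 at index 3 → [12, 15, 19, 8]
  8 < parent 15 at index 1, swap → [12, 8, 19, 15]
  8 < parent 12 at index 0, swap → [8, 12, 19, 15]
insert -7:
  append -7 at index 4 → [8, 12, 19, 15, -7]
  -7 < parent 12 at index 1, swap → [8, -7, 19, 15, 12]
  -7 < parent 8 at index 0, swap → [-7, 8, 19, 15, 12]
extract-min → returns -7:
  remove root -7; move last element 12 to root → [12, 8, 19, 15]
  12 vs smaller child 8 at index 1, swap → [8, 12, 19, 15]
extract-min → returns 8:
  remove root 8; move last element 15 to root → [15, 12, 19]
  15 vs smaller child 12 at index 1, swap → [12, 15, 19]
insert 1:
  append 1 at index 3 → [12, 15, 19, 1]
  1 < parent 15 at index 1, swap → [12, 1, 19, 15]
  1 < parent 12 at index 0, swap → [1, 12, 19, 15]
insert -21:
  append -21 at index 4 → [1, 12, 19, 15, -21]
  -21 < parent 12 at index 1, swap → [1, -21, 19, 15, 12]
  -21 < parent 1 at index 0, swap → [-21, 1, 19, 15, 12]

[-21, 1, 19, 15, 12]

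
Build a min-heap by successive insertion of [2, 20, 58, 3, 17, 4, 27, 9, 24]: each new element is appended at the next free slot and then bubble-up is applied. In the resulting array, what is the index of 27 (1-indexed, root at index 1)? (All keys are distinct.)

7

Insert 2:
  append 2 at index 1 → [2] (no swap needed)
Insert 20:
  append 20 at index 2 → [2, 20] (no swap needed)
Insert 58:
  append 58 at index 3 → [2, 20, 58] (no swap needed)
Insert 3:
  append 3 at index 4 → [2, 20, 58, 3]
  3 < parent 20 at index 2, swap → [2, 3, 58, 20]
Insert 17:
  append 17 at index 5 → [2, 3, 58, 20, 17] (no swap needed)
Insert 4:
  append 4 at index 6 → [2, 3, 58, 20, 17, 4]
  4 < parent 58 at index 3, swap → [2, 3, 4, 20, 17, 58]
Insert 27:
  append 27 at index 7 → [2, 3, 4, 20, 17, 58, 27] (no swap needed)
Insert 9:
  append 9 at index 8 → [2, 3, 4, 20, 17, 58, 27, 9]
  9 < parent 20 at index 4, swap → [2, 3, 4, 9, 17, 58, 27, 20]
Insert 24:
  append 24 at index 9 → [2, 3, 4, 9, 17, 58, 27, 20, 24] (no swap needed)
resulting array: [2, 3, 4, 9, 17, 58, 27, 20, 24]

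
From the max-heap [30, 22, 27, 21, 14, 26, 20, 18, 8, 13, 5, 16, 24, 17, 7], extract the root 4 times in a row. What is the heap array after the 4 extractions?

[22, 21, 20, 18, 14, 17, 7, 16, 8, 13, 5]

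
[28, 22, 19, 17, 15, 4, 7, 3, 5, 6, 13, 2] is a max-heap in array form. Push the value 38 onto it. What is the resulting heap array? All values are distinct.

append 38 at index 12 → [28, 22, 19, 17, 15, 4, 7, 3, 5, 6, 13, 2, 38]
38 > parent 4 at index 5, swap → [28, 22, 19, 17, 15, 38, 7, 3, 5, 6, 13, 2, 4]
38 > parent 19 at index 2, swap → [28, 22, 38, 17, 15, 19, 7, 3, 5, 6, 13, 2, 4]
38 > parent 28 at index 0, swap → [38, 22, 28, 17, 15, 19, 7, 3, 5, 6, 13, 2, 4]

[38, 22, 28, 17, 15, 19, 7, 3, 5, 6, 13, 2, 4]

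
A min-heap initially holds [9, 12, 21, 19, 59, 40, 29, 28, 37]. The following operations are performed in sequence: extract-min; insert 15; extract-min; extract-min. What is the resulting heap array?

[19, 28, 21, 37, 59, 40, 29]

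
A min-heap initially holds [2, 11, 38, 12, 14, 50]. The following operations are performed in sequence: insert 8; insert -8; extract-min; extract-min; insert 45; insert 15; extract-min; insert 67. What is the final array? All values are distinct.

insert 8:
  append 8 at index 6 → [2, 11, 38, 12, 14, 50, 8]
  8 < parent 38 at index 2, swap → [2, 11, 8, 12, 14, 50, 38]
insert -8:
  append -8 at index 7 → [2, 11, 8, 12, 14, 50, 38, -8]
  -8 < parent 12 at index 3, swap → [2, 11, 8, -8, 14, 50, 38, 12]
  -8 < parent 11 at index 1, swap → [2, -8, 8, 11, 14, 50, 38, 12]
  -8 < parent 2 at index 0, swap → [-8, 2, 8, 11, 14, 50, 38, 12]
extract-min → returns -8:
  remove root -8; move last element 12 to root → [12, 2, 8, 11, 14, 50, 38]
  12 vs smaller child 2 at index 1, swap → [2, 12, 8, 11, 14, 50, 38]
  12 vs smaller child 11 at index 3, swap → [2, 11, 8, 12, 14, 50, 38]
extract-min → returns 2:
  remove root 2; move last element 38 to root → [38, 11, 8, 12, 14, 50]
  38 vs smaller child 8 at index 2, swap → [8, 11, 38, 12, 14, 50]
insert 45:
  append 45 at index 6 → [8, 11, 38, 12, 14, 50, 45] (no swap needed)
insert 15:
  append 15 at index 7 → [8, 11, 38, 12, 14, 50, 45, 15] (no swap needed)
extract-min → returns 8:
  remove root 8; move last element 15 to root → [15, 11, 38, 12, 14, 50, 45]
  15 vs smaller child 11 at index 1, swap → [11, 15, 38, 12, 14, 50, 45]
  15 vs smaller child 12 at index 3, swap → [11, 12, 38, 15, 14, 50, 45]
insert 67:
  append 67 at index 7 → [11, 12, 38, 15, 14, 50, 45, 67] (no swap needed)

[11, 12, 38, 15, 14, 50, 45, 67]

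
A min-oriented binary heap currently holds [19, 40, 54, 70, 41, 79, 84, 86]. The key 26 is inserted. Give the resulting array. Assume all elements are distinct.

append 26 at index 8 → [19, 40, 54, 70, 41, 79, 84, 86, 26]
26 < parent 70 at index 3, swap → [19, 40, 54, 26, 41, 79, 84, 86, 70]
26 < parent 40 at index 1, swap → [19, 26, 54, 40, 41, 79, 84, 86, 70]

[19, 26, 54, 40, 41, 79, 84, 86, 70]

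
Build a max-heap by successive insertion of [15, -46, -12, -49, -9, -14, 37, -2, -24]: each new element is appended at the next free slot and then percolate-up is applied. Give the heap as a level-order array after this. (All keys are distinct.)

Insert 15:
  append 15 at index 0 → [15] (no swap needed)
Insert -46:
  append -46 at index 1 → [15, -46] (no swap needed)
Insert -12:
  append -12 at index 2 → [15, -46, -12] (no swap needed)
Insert -49:
  append -49 at index 3 → [15, -46, -12, -49] (no swap needed)
Insert -9:
  append -9 at index 4 → [15, -46, -12, -49, -9]
  -9 > parent -46 at index 1, swap → [15, -9, -12, -49, -46]
Insert -14:
  append -14 at index 5 → [15, -9, -12, -49, -46, -14] (no swap needed)
Insert 37:
  append 37 at index 6 → [15, -9, -12, -49, -46, -14, 37]
  37 > parent -12 at index 2, swap → [15, -9, 37, -49, -46, -14, -12]
  37 > parent 15 at index 0, swap → [37, -9, 15, -49, -46, -14, -12]
Insert -2:
  append -2 at index 7 → [37, -9, 15, -49, -46, -14, -12, -2]
  -2 > parent -49 at index 3, swap → [37, -9, 15, -2, -46, -14, -12, -49]
  -2 > parent -9 at index 1, swap → [37, -2, 15, -9, -46, -14, -12, -49]
Insert -24:
  append -24 at index 8 → [37, -2, 15, -9, -46, -14, -12, -49, -24] (no swap needed)

[37, -2, 15, -9, -46, -14, -12, -49, -24]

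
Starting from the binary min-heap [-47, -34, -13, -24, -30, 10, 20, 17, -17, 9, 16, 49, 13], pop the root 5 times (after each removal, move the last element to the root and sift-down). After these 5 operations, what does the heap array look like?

extract-min #1 returns -47:
  remove root -47; move last element 13 to root → [13, -34, -13, -24, -30, 10, 20, 17, -17, 9, 16, 49]
  13 vs smaller child -34 at index 1, swap → [-34, 13, -13, -24, -30, 10, 20, 17, -17, 9, 16, 49]
  13 vs smaller child -30 at index 4, swap → [-34, -30, -13, -24, 13, 10, 20, 17, -17, 9, 16, 49]
  13 vs smaller child 9 at index 9, swap → [-34, -30, -13, -24, 9, 10, 20, 17, -17, 13, 16, 49]
extract-min #2 returns -34:
  remove root -34; move last element 49 to root → [49, -30, -13, -24, 9, 10, 20, 17, -17, 13, 16]
  49 vs smaller child -30 at index 1, swap → [-30, 49, -13, -24, 9, 10, 20, 17, -17, 13, 16]
  49 vs smaller child -24 at index 3, swap → [-30, -24, -13, 49, 9, 10, 20, 17, -17, 13, 16]
  49 vs smaller child -17 at index 8, swap → [-30, -24, -13, -17, 9, 10, 20, 17, 49, 13, 16]
extract-min #3 returns -30:
  remove root -30; move last element 16 to root → [16, -24, -13, -17, 9, 10, 20, 17, 49, 13]
  16 vs smaller child -24 at index 1, swap → [-24, 16, -13, -17, 9, 10, 20, 17, 49, 13]
  16 vs smaller child -17 at index 3, swap → [-24, -17, -13, 16, 9, 10, 20, 17, 49, 13]
extract-min #4 returns -24:
  remove root -24; move last element 13 to root → [13, -17, -13, 16, 9, 10, 20, 17, 49]
  13 vs smaller child -17 at index 1, swap → [-17, 13, -13, 16, 9, 10, 20, 17, 49]
  13 vs smaller child 9 at index 4, swap → [-17, 9, -13, 16, 13, 10, 20, 17, 49]
extract-min #5 returns -17:
  remove root -17; move last element 49 to root → [49, 9, -13, 16, 13, 10, 20, 17]
  49 vs smaller child -13 at index 2, swap → [-13, 9, 49, 16, 13, 10, 20, 17]
  49 vs smaller child 10 at index 5, swap → [-13, 9, 10, 16, 13, 49, 20, 17]

[-13, 9, 10, 16, 13, 49, 20, 17]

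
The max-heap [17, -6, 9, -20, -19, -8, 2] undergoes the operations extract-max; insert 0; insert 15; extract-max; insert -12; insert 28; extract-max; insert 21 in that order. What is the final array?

extract-max → returns 17:
  remove root 17; move last element 2 to root → [2, -6, 9, -20, -19, -8]
  2 vs larger child 9 at index 2, swap → [9, -6, 2, -20, -19, -8]
insert 0:
  append 0 at index 6 → [9, -6, 2, -20, -19, -8, 0] (no swap needed)
insert 15:
  append 15 at index 7 → [9, -6, 2, -20, -19, -8, 0, 15]
  15 > parent -20 at index 3, swap → [9, -6, 2, 15, -19, -8, 0, -20]
  15 > parent -6 at index 1, swap → [9, 15, 2, -6, -19, -8, 0, -20]
  15 > parent 9 at index 0, swap → [15, 9, 2, -6, -19, -8, 0, -20]
extract-max → returns 15:
  remove root 15; move last element -20 to root → [-20, 9, 2, -6, -19, -8, 0]
  -20 vs larger child 9 at index 1, swap → [9, -20, 2, -6, -19, -8, 0]
  -20 vs larger child -6 at index 3, swap → [9, -6, 2, -20, -19, -8, 0]
insert -12:
  append -12 at index 7 → [9, -6, 2, -20, -19, -8, 0, -12]
  -12 > parent -20 at index 3, swap → [9, -6, 2, -12, -19, -8, 0, -20]
insert 28:
  append 28 at index 8 → [9, -6, 2, -12, -19, -8, 0, -20, 28]
  28 > parent -12 at index 3, swap → [9, -6, 2, 28, -19, -8, 0, -20, -12]
  28 > parent -6 at index 1, swap → [9, 28, 2, -6, -19, -8, 0, -20, -12]
  28 > parent 9 at index 0, swap → [28, 9, 2, -6, -19, -8, 0, -20, -12]
extract-max → returns 28:
  remove root 28; move last element -12 to root → [-12, 9, 2, -6, -19, -8, 0, -20]
  -12 vs larger child 9 at index 1, swap → [9, -12, 2, -6, -19, -8, 0, -20]
  -12 vs larger child -6 at index 3, swap → [9, -6, 2, -12, -19, -8, 0, -20]
insert 21:
  append 21 at index 8 → [9, -6, 2, -12, -19, -8, 0, -20, 21]
  21 > parent -12 at index 3, swap → [9, -6, 2, 21, -19, -8, 0, -20, -12]
  21 > parent -6 at index 1, swap → [9, 21, 2, -6, -19, -8, 0, -20, -12]
  21 > parent 9 at index 0, swap → [21, 9, 2, -6, -19, -8, 0, -20, -12]

[21, 9, 2, -6, -19, -8, 0, -20, -12]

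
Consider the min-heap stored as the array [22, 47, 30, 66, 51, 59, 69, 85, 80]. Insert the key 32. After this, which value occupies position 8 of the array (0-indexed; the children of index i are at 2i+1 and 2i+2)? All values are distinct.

append 32 at index 9 → [22, 47, 30, 66, 51, 59, 69, 85, 80, 32]
32 < parent 51 at index 4, swap → [22, 47, 30, 66, 32, 59, 69, 85, 80, 51]
32 < parent 47 at index 1, swap → [22, 32, 30, 66, 47, 59, 69, 85, 80, 51]
resulting array: [22, 32, 30, 66, 47, 59, 69, 85, 80, 51]

80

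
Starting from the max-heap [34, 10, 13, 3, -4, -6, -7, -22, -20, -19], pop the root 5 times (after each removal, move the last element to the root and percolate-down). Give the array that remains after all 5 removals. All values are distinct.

[-6, -7, -19, -20, -22]

extract-max #1 returns 34:
  remove root 34; move last element -19 to root → [-19, 10, 13, 3, -4, -6, -7, -22, -20]
  -19 vs larger child 13 at index 2, swap → [13, 10, -19, 3, -4, -6, -7, -22, -20]
  -19 vs larger child -6 at index 5, swap → [13, 10, -6, 3, -4, -19, -7, -22, -20]
extract-max #2 returns 13:
  remove root 13; move last element -20 to root → [-20, 10, -6, 3, -4, -19, -7, -22]
  -20 vs larger child 10 at index 1, swap → [10, -20, -6, 3, -4, -19, -7, -22]
  -20 vs larger child 3 at index 3, swap → [10, 3, -6, -20, -4, -19, -7, -22]
extract-max #3 returns 10:
  remove root 10; move last element -22 to root → [-22, 3, -6, -20, -4, -19, -7]
  -22 vs larger child 3 at index 1, swap → [3, -22, -6, -20, -4, -19, -7]
  -22 vs larger child -4 at index 4, swap → [3, -4, -6, -20, -22, -19, -7]
extract-max #4 returns 3:
  remove root 3; move last element -7 to root → [-7, -4, -6, -20, -22, -19]
  -7 vs larger child -4 at index 1, swap → [-4, -7, -6, -20, -22, -19]
extract-max #5 returns -4:
  remove root -4; move last element -19 to root → [-19, -7, -6, -20, -22]
  -19 vs larger child -6 at index 2, swap → [-6, -7, -19, -20, -22]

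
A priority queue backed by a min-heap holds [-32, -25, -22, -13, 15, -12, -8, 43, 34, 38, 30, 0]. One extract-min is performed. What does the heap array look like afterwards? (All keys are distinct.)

[-25, -13, -22, 0, 15, -12, -8, 43, 34, 38, 30]

remove root -32; move last element 0 to root → [0, -25, -22, -13, 15, -12, -8, 43, 34, 38, 30]
0 vs smaller child -25 at index 1, swap → [-25, 0, -22, -13, 15, -12, -8, 43, 34, 38, 30]
0 vs smaller child -13 at index 3, swap → [-25, -13, -22, 0, 15, -12, -8, 43, 34, 38, 30]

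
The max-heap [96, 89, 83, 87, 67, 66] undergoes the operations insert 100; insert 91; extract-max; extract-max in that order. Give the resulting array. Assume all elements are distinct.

[91, 89, 87, 83, 67, 66]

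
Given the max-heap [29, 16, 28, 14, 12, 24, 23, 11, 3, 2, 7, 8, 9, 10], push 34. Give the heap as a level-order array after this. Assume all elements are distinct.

[34, 16, 29, 14, 12, 24, 28, 11, 3, 2, 7, 8, 9, 10, 23]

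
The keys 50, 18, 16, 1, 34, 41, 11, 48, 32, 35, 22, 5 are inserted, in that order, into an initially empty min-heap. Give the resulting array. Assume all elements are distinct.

Insert 50:
  append 50 at index 0 → [50] (no swap needed)
Insert 18:
  append 18 at index 1 → [50, 18]
  18 < parent 50 at index 0, swap → [18, 50]
Insert 16:
  append 16 at index 2 → [18, 50, 16]
  16 < parent 18 at index 0, swap → [16, 50, 18]
Insert 1:
  append 1 at index 3 → [16, 50, 18, 1]
  1 < parent 50 at index 1, swap → [16, 1, 18, 50]
  1 < parent 16 at index 0, swap → [1, 16, 18, 50]
Insert 34:
  append 34 at index 4 → [1, 16, 18, 50, 34] (no swap needed)
Insert 41:
  append 41 at index 5 → [1, 16, 18, 50, 34, 41] (no swap needed)
Insert 11:
  append 11 at index 6 → [1, 16, 18, 50, 34, 41, 11]
  11 < parent 18 at index 2, swap → [1, 16, 11, 50, 34, 41, 18]
Insert 48:
  append 48 at index 7 → [1, 16, 11, 50, 34, 41, 18, 48]
  48 < parent 50 at index 3, swap → [1, 16, 11, 48, 34, 41, 18, 50]
Insert 32:
  append 32 at index 8 → [1, 16, 11, 48, 34, 41, 18, 50, 32]
  32 < parent 48 at index 3, swap → [1, 16, 11, 32, 34, 41, 18, 50, 48]
Insert 35:
  append 35 at index 9 → [1, 16, 11, 32, 34, 41, 18, 50, 48, 35] (no swap needed)
Insert 22:
  append 22 at index 10 → [1, 16, 11, 32, 34, 41, 18, 50, 48, 35, 22]
  22 < parent 34 at index 4, swap → [1, 16, 11, 32, 22, 41, 18, 50, 48, 35, 34]
Insert 5:
  append 5 at index 11 → [1, 16, 11, 32, 22, 41, 18, 50, 48, 35, 34, 5]
  5 < parent 41 at index 5, swap → [1, 16, 11, 32, 22, 5, 18, 50, 48, 35, 34, 41]
  5 < parent 11 at index 2, swap → [1, 16, 5, 32, 22, 11, 18, 50, 48, 35, 34, 41]

[1, 16, 5, 32, 22, 11, 18, 50, 48, 35, 34, 41]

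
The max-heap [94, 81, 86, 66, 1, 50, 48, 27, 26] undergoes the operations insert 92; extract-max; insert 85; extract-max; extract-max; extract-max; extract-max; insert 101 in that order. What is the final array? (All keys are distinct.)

insert 92:
  append 92 at index 9 → [94, 81, 86, 66, 1, 50, 48, 27, 26, 92]
  92 > parent 1 at index 4, swap → [94, 81, 86, 66, 92, 50, 48, 27, 26, 1]
  92 > parent 81 at index 1, swap → [94, 92, 86, 66, 81, 50, 48, 27, 26, 1]
extract-max → returns 94:
  remove root 94; move last element 1 to root → [1, 92, 86, 66, 81, 50, 48, 27, 26]
  1 vs larger child 92 at index 1, swap → [92, 1, 86, 66, 81, 50, 48, 27, 26]
  1 vs larger child 81 at index 4, swap → [92, 81, 86, 66, 1, 50, 48, 27, 26]
insert 85:
  append 85 at index 9 → [92, 81, 86, 66, 1, 50, 48, 27, 26, 85]
  85 > parent 1 at index 4, swap → [92, 81, 86, 66, 85, 50, 48, 27, 26, 1]
  85 > parent 81 at index 1, swap → [92, 85, 86, 66, 81, 50, 48, 27, 26, 1]
extract-max → returns 92:
  remove root 92; move last element 1 to root → [1, 85, 86, 66, 81, 50, 48, 27, 26]
  1 vs larger child 86 at index 2, swap → [86, 85, 1, 66, 81, 50, 48, 27, 26]
  1 vs larger child 50 at index 5, swap → [86, 85, 50, 66, 81, 1, 48, 27, 26]
extract-max → returns 86:
  remove root 86; move last element 26 to root → [26, 85, 50, 66, 81, 1, 48, 27]
  26 vs larger child 85 at index 1, swap → [85, 26, 50, 66, 81, 1, 48, 27]
  26 vs larger child 81 at index 4, swap → [85, 81, 50, 66, 26, 1, 48, 27]
extract-max → returns 85:
  remove root 85; move last element 27 to root → [27, 81, 50, 66, 26, 1, 48]
  27 vs larger child 81 at index 1, swap → [81, 27, 50, 66, 26, 1, 48]
  27 vs larger child 66 at index 3, swap → [81, 66, 50, 27, 26, 1, 48]
extract-max → returns 81:
  remove root 81; move last element 48 to root → [48, 66, 50, 27, 26, 1]
  48 vs larger child 66 at index 1, swap → [66, 48, 50, 27, 26, 1]
insert 101:
  append 101 at index 6 → [66, 48, 50, 27, 26, 1, 101]
  101 > parent 50 at index 2, swap → [66, 48, 101, 27, 26, 1, 50]
  101 > parent 66 at index 0, swap → [101, 48, 66, 27, 26, 1, 50]

[101, 48, 66, 27, 26, 1, 50]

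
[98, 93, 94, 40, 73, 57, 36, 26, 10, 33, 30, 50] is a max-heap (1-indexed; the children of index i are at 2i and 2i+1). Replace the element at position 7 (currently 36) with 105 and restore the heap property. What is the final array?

[105, 93, 98, 40, 73, 57, 94, 26, 10, 33, 30, 50]

set index 7 from 36 to 105 → [98, 93, 94, 40, 73, 57, 105, 26, 10, 33, 30, 50]
105 > parent 94 at index 3, swap → [98, 93, 105, 40, 73, 57, 94, 26, 10, 33, 30, 50]
105 > parent 98 at index 1, swap → [105, 93, 98, 40, 73, 57, 94, 26, 10, 33, 30, 50]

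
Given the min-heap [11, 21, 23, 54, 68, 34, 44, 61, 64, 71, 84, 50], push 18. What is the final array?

append 18 at index 12 → [11, 21, 23, 54, 68, 34, 44, 61, 64, 71, 84, 50, 18]
18 < parent 34 at index 5, swap → [11, 21, 23, 54, 68, 18, 44, 61, 64, 71, 84, 50, 34]
18 < parent 23 at index 2, swap → [11, 21, 18, 54, 68, 23, 44, 61, 64, 71, 84, 50, 34]

[11, 21, 18, 54, 68, 23, 44, 61, 64, 71, 84, 50, 34]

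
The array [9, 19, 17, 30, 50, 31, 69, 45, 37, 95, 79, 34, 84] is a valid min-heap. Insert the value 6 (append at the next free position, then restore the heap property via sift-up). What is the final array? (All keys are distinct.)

append 6 at index 13 → [9, 19, 17, 30, 50, 31, 69, 45, 37, 95, 79, 34, 84, 6]
6 < parent 69 at index 6, swap → [9, 19, 17, 30, 50, 31, 6, 45, 37, 95, 79, 34, 84, 69]
6 < parent 17 at index 2, swap → [9, 19, 6, 30, 50, 31, 17, 45, 37, 95, 79, 34, 84, 69]
6 < parent 9 at index 0, swap → [6, 19, 9, 30, 50, 31, 17, 45, 37, 95, 79, 34, 84, 69]

[6, 19, 9, 30, 50, 31, 17, 45, 37, 95, 79, 34, 84, 69]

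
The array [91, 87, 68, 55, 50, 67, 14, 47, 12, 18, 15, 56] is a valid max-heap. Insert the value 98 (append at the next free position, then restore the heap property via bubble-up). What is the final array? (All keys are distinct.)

append 98 at index 12 → [91, 87, 68, 55, 50, 67, 14, 47, 12, 18, 15, 56, 98]
98 > parent 67 at index 5, swap → [91, 87, 68, 55, 50, 98, 14, 47, 12, 18, 15, 56, 67]
98 > parent 68 at index 2, swap → [91, 87, 98, 55, 50, 68, 14, 47, 12, 18, 15, 56, 67]
98 > parent 91 at index 0, swap → [98, 87, 91, 55, 50, 68, 14, 47, 12, 18, 15, 56, 67]

[98, 87, 91, 55, 50, 68, 14, 47, 12, 18, 15, 56, 67]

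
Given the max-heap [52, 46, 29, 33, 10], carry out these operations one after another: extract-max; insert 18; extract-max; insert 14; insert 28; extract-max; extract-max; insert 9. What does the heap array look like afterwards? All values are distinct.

extract-max → returns 52:
  remove root 52; move last element 10 to root → [10, 46, 29, 33]
  10 vs larger child 46 at index 1, swap → [46, 10, 29, 33]
  10 vs only child 33 at index 3, swap → [46, 33, 29, 10]
insert 18:
  append 18 at index 4 → [46, 33, 29, 10, 18] (no swap needed)
extract-max → returns 46:
  remove root 46; move last element 18 to root → [18, 33, 29, 10]
  18 vs larger child 33 at index 1, swap → [33, 18, 29, 10]
insert 14:
  append 14 at index 4 → [33, 18, 29, 10, 14] (no swap needed)
insert 28:
  append 28 at index 5 → [33, 18, 29, 10, 14, 28] (no swap needed)
extract-max → returns 33:
  remove root 33; move last element 28 to root → [28, 18, 29, 10, 14]
  28 vs larger child 29 at index 2, swap → [29, 18, 28, 10, 14]
extract-max → returns 29:
  remove root 29; move last element 14 to root → [14, 18, 28, 10]
  14 vs larger child 28 at index 2, swap → [28, 18, 14, 10]
insert 9:
  append 9 at index 4 → [28, 18, 14, 10, 9] (no swap needed)

[28, 18, 14, 10, 9]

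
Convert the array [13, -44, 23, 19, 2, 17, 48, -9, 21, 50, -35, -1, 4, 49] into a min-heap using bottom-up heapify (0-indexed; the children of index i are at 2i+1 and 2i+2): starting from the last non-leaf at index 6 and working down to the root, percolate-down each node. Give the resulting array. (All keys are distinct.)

sift down from index 6: already satisfies heap property
sift down from index 5:
  17 vs smaller child -1 at index 11, swap → [13, -44, 23, 19, 2, -1, 48, -9, 21, 50, -35, 17, 4, 49]
sift down from index 4:
  2 vs smaller child -35 at index 10, swap → [13, -44, 23, 19, -35, -1, 48, -9, 21, 50, 2, 17, 4, 49]
sift down from index 3:
  19 vs smaller child -9 at index 7, swap → [13, -44, 23, -9, -35, -1, 48, 19, 21, 50, 2, 17, 4, 49]
sift down from index 2:
  23 vs smaller child -1 at index 5, swap → [13, -44, -1, -9, -35, 23, 48, 19, 21, 50, 2, 17, 4, 49]
  23 vs smaller child 4 at index 12, swap → [13, -44, -1, -9, -35, 4, 48, 19, 21, 50, 2, 17, 23, 49]
sift down from index 1: already satisfies heap property
sift down from index 0:
  13 vs smaller child -44 at index 1, swap → [-44, 13, -1, -9, -35, 4, 48, 19, 21, 50, 2, 17, 23, 49]
  13 vs smaller child -35 at index 4, swap → [-44, -35, -1, -9, 13, 4, 48, 19, 21, 50, 2, 17, 23, 49]
  13 vs smaller child 2 at index 10, swap → [-44, -35, -1, -9, 2, 4, 48, 19, 21, 50, 13, 17, 23, 49]

[-44, -35, -1, -9, 2, 4, 48, 19, 21, 50, 13, 17, 23, 49]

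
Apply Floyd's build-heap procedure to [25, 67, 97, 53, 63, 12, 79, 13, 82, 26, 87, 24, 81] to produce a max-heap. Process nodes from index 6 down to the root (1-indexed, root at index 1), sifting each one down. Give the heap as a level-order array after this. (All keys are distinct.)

[97, 87, 81, 82, 67, 25, 79, 13, 53, 26, 63, 24, 12]

sift down from index 6:
  12 vs larger child 81 at index 13, swap → [25, 67, 97, 53, 63, 81, 79, 13, 82, 26, 87, 24, 12]
sift down from index 5:
  63 vs larger child 87 at index 11, swap → [25, 67, 97, 53, 87, 81, 79, 13, 82, 26, 63, 24, 12]
sift down from index 4:
  53 vs larger child 82 at index 9, swap → [25, 67, 97, 82, 87, 81, 79, 13, 53, 26, 63, 24, 12]
sift down from index 3: already satisfies heap property
sift down from index 2:
  67 vs larger child 87 at index 5, swap → [25, 87, 97, 82, 67, 81, 79, 13, 53, 26, 63, 24, 12]
sift down from index 1:
  25 vs larger child 97 at index 3, swap → [97, 87, 25, 82, 67, 81, 79, 13, 53, 26, 63, 24, 12]
  25 vs larger child 81 at index 6, swap → [97, 87, 81, 82, 67, 25, 79, 13, 53, 26, 63, 24, 12]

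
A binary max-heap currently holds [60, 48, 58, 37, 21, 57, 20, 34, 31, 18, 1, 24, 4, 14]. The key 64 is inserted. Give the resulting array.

[64, 48, 60, 37, 21, 57, 58, 34, 31, 18, 1, 24, 4, 14, 20]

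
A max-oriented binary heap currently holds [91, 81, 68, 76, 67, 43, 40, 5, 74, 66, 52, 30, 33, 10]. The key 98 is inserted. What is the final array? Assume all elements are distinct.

[98, 81, 91, 76, 67, 43, 68, 5, 74, 66, 52, 30, 33, 10, 40]

append 98 at index 14 → [91, 81, 68, 76, 67, 43, 40, 5, 74, 66, 52, 30, 33, 10, 98]
98 > parent 40 at index 6, swap → [91, 81, 68, 76, 67, 43, 98, 5, 74, 66, 52, 30, 33, 10, 40]
98 > parent 68 at index 2, swap → [91, 81, 98, 76, 67, 43, 68, 5, 74, 66, 52, 30, 33, 10, 40]
98 > parent 91 at index 0, swap → [98, 81, 91, 76, 67, 43, 68, 5, 74, 66, 52, 30, 33, 10, 40]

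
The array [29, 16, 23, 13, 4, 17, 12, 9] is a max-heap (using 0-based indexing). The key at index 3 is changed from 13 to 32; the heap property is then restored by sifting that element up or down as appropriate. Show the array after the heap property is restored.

[32, 29, 23, 16, 4, 17, 12, 9]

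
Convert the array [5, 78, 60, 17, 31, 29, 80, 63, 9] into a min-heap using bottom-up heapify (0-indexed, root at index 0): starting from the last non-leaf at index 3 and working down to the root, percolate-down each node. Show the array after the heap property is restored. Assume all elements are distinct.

[5, 9, 29, 17, 31, 60, 80, 63, 78]

sift down from index 3:
  17 vs smaller child 9 at index 8, swap → [5, 78, 60, 9, 31, 29, 80, 63, 17]
sift down from index 2:
  60 vs smaller child 29 at index 5, swap → [5, 78, 29, 9, 31, 60, 80, 63, 17]
sift down from index 1:
  78 vs smaller child 9 at index 3, swap → [5, 9, 29, 78, 31, 60, 80, 63, 17]
  78 vs smaller child 17 at index 8, swap → [5, 9, 29, 17, 31, 60, 80, 63, 78]
sift down from index 0: already satisfies heap property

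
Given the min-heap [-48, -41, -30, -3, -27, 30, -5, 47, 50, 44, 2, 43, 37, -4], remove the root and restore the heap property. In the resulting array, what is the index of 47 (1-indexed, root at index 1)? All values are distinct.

remove root -48; move last element -4 to root → [-4, -41, -30, -3, -27, 30, -5, 47, 50, 44, 2, 43, 37]
-4 vs smaller child -41 at index 2, swap → [-41, -4, -30, -3, -27, 30, -5, 47, 50, 44, 2, 43, 37]
-4 vs smaller child -27 at index 5, swap → [-41, -27, -30, -3, -4, 30, -5, 47, 50, 44, 2, 43, 37]
resulting array: [-41, -27, -30, -3, -4, 30, -5, 47, 50, 44, 2, 43, 37]

8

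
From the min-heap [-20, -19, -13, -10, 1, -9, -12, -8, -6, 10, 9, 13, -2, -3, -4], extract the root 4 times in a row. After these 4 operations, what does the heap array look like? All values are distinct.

[-10, -8, -9, -6, 1, -2, -3, -4, 13, 10, 9]

extract-min #1 returns -20:
  remove root -20; move last element -4 to root → [-4, -19, -13, -10, 1, -9, -12, -8, -6, 10, 9, 13, -2, -3]
  -4 vs smaller child -19 at index 1, swap → [-19, -4, -13, -10, 1, -9, -12, -8, -6, 10, 9, 13, -2, -3]
  -4 vs smaller child -10 at index 3, swap → [-19, -10, -13, -4, 1, -9, -12, -8, -6, 10, 9, 13, -2, -3]
  -4 vs smaller child -8 at index 7, swap → [-19, -10, -13, -8, 1, -9, -12, -4, -6, 10, 9, 13, -2, -3]
extract-min #2 returns -19:
  remove root -19; move last element -3 to root → [-3, -10, -13, -8, 1, -9, -12, -4, -6, 10, 9, 13, -2]
  -3 vs smaller child -13 at index 2, swap → [-13, -10, -3, -8, 1, -9, -12, -4, -6, 10, 9, 13, -2]
  -3 vs smaller child -12 at index 6, swap → [-13, -10, -12, -8, 1, -9, -3, -4, -6, 10, 9, 13, -2]
extract-min #3 returns -13:
  remove root -13; move last element -2 to root → [-2, -10, -12, -8, 1, -9, -3, -4, -6, 10, 9, 13]
  -2 vs smaller child -12 at index 2, swap → [-12, -10, -2, -8, 1, -9, -3, -4, -6, 10, 9, 13]
  -2 vs smaller child -9 at index 5, swap → [-12, -10, -9, -8, 1, -2, -3, -4, -6, 10, 9, 13]
extract-min #4 returns -12:
  remove root -12; move last element 13 to root → [13, -10, -9, -8, 1, -2, -3, -4, -6, 10, 9]
  13 vs smaller child -10 at index 1, swap → [-10, 13, -9, -8, 1, -2, -3, -4, -6, 10, 9]
  13 vs smaller child -8 at index 3, swap → [-10, -8, -9, 13, 1, -2, -3, -4, -6, 10, 9]
  13 vs smaller child -6 at index 8, swap → [-10, -8, -9, -6, 1, -2, -3, -4, 13, 10, 9]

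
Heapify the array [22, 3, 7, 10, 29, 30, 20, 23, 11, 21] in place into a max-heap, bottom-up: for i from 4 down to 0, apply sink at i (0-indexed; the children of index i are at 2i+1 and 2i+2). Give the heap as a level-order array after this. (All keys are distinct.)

[30, 29, 22, 23, 21, 7, 20, 10, 11, 3]

sift down from index 4: already satisfies heap property
sift down from index 3:
  10 vs larger child 23 at index 7, swap → [22, 3, 7, 23, 29, 30, 20, 10, 11, 21]
sift down from index 2:
  7 vs larger child 30 at index 5, swap → [22, 3, 30, 23, 29, 7, 20, 10, 11, 21]
sift down from index 1:
  3 vs larger child 29 at index 4, swap → [22, 29, 30, 23, 3, 7, 20, 10, 11, 21]
  3 vs only child 21 at index 9, swap → [22, 29, 30, 23, 21, 7, 20, 10, 11, 3]
sift down from index 0:
  22 vs larger child 30 at index 2, swap → [30, 29, 22, 23, 21, 7, 20, 10, 11, 3]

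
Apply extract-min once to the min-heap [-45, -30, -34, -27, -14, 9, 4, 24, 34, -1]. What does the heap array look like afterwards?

remove root -45; move last element -1 to root → [-1, -30, -34, -27, -14, 9, 4, 24, 34]
-1 vs smaller child -34 at index 2, swap → [-34, -30, -1, -27, -14, 9, 4, 24, 34]

[-34, -30, -1, -27, -14, 9, 4, 24, 34]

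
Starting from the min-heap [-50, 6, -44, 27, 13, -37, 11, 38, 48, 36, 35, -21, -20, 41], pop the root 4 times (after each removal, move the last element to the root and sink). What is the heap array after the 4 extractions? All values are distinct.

[-20, 6, 11, 27, 13, 41, 35, 38, 48, 36]

extract-min #1 returns -50:
  remove root -50; move last element 41 to root → [41, 6, -44, 27, 13, -37, 11, 38, 48, 36, 35, -21, -20]
  41 vs smaller child -44 at index 2, swap → [-44, 6, 41, 27, 13, -37, 11, 38, 48, 36, 35, -21, -20]
  41 vs smaller child -37 at index 5, swap → [-44, 6, -37, 27, 13, 41, 11, 38, 48, 36, 35, -21, -20]
  41 vs smaller child -21 at index 11, swap → [-44, 6, -37, 27, 13, -21, 11, 38, 48, 36, 35, 41, -20]
extract-min #2 returns -44:
  remove root -44; move last element -20 to root → [-20, 6, -37, 27, 13, -21, 11, 38, 48, 36, 35, 41]
  -20 vs smaller child -37 at index 2, swap → [-37, 6, -20, 27, 13, -21, 11, 38, 48, 36, 35, 41]
  -20 vs smaller child -21 at index 5, swap → [-37, 6, -21, 27, 13, -20, 11, 38, 48, 36, 35, 41]
extract-min #3 returns -37:
  remove root -37; move last element 41 to root → [41, 6, -21, 27, 13, -20, 11, 38, 48, 36, 35]
  41 vs smaller child -21 at index 2, swap → [-21, 6, 41, 27, 13, -20, 11, 38, 48, 36, 35]
  41 vs smaller child -20 at index 5, swap → [-21, 6, -20, 27, 13, 41, 11, 38, 48, 36, 35]
extract-min #4 returns -21:
  remove root -21; move last element 35 to root → [35, 6, -20, 27, 13, 41, 11, 38, 48, 36]
  35 vs smaller child -20 at index 2, swap → [-20, 6, 35, 27, 13, 41, 11, 38, 48, 36]
  35 vs smaller child 11 at index 6, swap → [-20, 6, 11, 27, 13, 41, 35, 38, 48, 36]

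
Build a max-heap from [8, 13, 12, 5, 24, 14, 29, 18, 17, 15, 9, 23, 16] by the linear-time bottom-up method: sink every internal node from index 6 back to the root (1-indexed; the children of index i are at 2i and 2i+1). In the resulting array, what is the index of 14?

sift down from index 6:
  14 vs larger child 23 at index 12, swap → [8, 13, 12, 5, 24, 23, 29, 18, 17, 15, 9, 14, 16]
sift down from index 5: already satisfies heap property
sift down from index 4:
  5 vs larger child 18 at index 8, swap → [8, 13, 12, 18, 24, 23, 29, 5, 17, 15, 9, 14, 16]
sift down from index 3:
  12 vs larger child 29 at index 7, swap → [8, 13, 29, 18, 24, 23, 12, 5, 17, 15, 9, 14, 16]
sift down from index 2:
  13 vs larger child 24 at index 5, swap → [8, 24, 29, 18, 13, 23, 12, 5, 17, 15, 9, 14, 16]
  13 vs larger child 15 at index 10, swap → [8, 24, 29, 18, 15, 23, 12, 5, 17, 13, 9, 14, 16]
sift down from index 1:
  8 vs larger child 29 at index 3, swap → [29, 24, 8, 18, 15, 23, 12, 5, 17, 13, 9, 14, 16]
  8 vs larger child 23 at index 6, swap → [29, 24, 23, 18, 15, 8, 12, 5, 17, 13, 9, 14, 16]
  8 vs larger child 16 at index 13, swap → [29, 24, 23, 18, 15, 16, 12, 5, 17, 13, 9, 14, 8]
resulting array: [29, 24, 23, 18, 15, 16, 12, 5, 17, 13, 9, 14, 8]

12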